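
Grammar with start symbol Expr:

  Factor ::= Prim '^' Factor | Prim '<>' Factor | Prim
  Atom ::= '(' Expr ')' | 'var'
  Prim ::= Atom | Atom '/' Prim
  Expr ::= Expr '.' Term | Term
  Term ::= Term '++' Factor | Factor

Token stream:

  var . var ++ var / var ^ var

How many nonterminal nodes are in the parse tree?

19

[Expr [Expr [Term [Factor [Prim [Atom var]]]]] . [Term [Term [Factor [Prim [Atom var]]]] ++ [Factor [Prim [Atom var] / [Prim [Atom var]]] ^ [Factor [Prim [Atom var]]]]]]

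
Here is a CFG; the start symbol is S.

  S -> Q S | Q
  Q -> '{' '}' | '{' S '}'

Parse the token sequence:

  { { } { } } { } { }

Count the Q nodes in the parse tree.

[S [Q { [S [Q { }] [S [Q { }]]] }] [S [Q { }] [S [Q { }]]]]

5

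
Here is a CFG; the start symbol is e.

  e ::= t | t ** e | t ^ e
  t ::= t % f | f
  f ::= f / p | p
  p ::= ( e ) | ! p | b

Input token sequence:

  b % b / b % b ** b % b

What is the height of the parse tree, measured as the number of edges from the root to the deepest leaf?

6

[e [t [t [t [f [p b]]] % [f [f [p b]] / [p b]]] % [f [p b]]] ** [e [t [t [f [p b]]] % [f [p b]]]]]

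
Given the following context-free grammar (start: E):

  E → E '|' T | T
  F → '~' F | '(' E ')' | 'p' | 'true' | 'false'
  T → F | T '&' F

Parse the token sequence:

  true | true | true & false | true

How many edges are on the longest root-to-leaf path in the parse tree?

6

[E [E [E [E [T [F true]]] | [T [F true]]] | [T [T [F true]] & [F false]]] | [T [F true]]]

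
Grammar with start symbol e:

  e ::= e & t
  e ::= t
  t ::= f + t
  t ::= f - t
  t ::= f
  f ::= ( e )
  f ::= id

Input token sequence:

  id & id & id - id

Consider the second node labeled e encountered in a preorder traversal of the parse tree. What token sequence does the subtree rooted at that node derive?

[e [e [e [t [f id]]] & [t [f id]]] & [t [f id] - [t [f id]]]]

id & id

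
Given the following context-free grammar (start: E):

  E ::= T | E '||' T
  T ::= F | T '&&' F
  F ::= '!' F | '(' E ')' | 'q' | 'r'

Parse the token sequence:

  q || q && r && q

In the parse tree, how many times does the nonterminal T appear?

4

[E [E [T [F q]]] || [T [T [T [F q]] && [F r]] && [F q]]]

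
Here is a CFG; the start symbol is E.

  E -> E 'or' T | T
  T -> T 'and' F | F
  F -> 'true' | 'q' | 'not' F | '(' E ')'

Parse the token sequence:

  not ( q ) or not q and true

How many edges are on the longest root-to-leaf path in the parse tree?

[E [E [T [F not [F ( [E [T [F q]]] )]]]] or [T [T [F not [F q]]] and [F true]]]

8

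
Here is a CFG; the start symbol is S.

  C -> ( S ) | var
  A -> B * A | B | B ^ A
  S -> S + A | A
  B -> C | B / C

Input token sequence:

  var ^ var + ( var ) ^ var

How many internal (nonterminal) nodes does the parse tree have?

18

[S [S [A [B [C var]] ^ [A [B [C var]]]]] + [A [B [C ( [S [A [B [C var]]]] )]] ^ [A [B [C var]]]]]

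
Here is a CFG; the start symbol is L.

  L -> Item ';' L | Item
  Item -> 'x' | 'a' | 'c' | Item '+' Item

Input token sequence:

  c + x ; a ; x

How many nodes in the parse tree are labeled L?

3

[L [Item [Item c] + [Item x]] ; [L [Item a] ; [L [Item x]]]]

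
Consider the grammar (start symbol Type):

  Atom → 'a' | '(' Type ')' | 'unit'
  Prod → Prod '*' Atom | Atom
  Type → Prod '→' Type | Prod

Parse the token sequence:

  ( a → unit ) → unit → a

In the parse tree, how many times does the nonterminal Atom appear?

[Type [Prod [Atom ( [Type [Prod [Atom a]] → [Type [Prod [Atom unit]]]] )]] → [Type [Prod [Atom unit]] → [Type [Prod [Atom a]]]]]

5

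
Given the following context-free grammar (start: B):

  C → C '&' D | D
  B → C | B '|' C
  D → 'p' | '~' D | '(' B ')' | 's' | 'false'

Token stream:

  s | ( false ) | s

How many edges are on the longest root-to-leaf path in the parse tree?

7

[B [B [B [C [D s]]] | [C [D ( [B [C [D false]]] )]]] | [C [D s]]]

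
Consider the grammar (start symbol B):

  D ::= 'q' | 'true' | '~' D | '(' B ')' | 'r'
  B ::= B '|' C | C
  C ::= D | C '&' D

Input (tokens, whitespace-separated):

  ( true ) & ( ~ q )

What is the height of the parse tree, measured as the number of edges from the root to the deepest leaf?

[B [C [C [D ( [B [C [D true]]] )]] & [D ( [B [C [D ~ [D q]]]] )]]]

7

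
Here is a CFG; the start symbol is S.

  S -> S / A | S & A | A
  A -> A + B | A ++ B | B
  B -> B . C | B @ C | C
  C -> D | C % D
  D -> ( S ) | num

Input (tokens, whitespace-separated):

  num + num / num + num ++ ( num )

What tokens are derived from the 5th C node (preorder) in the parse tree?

( num )

[S [S [A [A [B [C [D num]]]] + [B [C [D num]]]]] / [A [A [A [B [C [D num]]]] + [B [C [D num]]]] ++ [B [C [D ( [S [A [B [C [D num]]]]] )]]]]]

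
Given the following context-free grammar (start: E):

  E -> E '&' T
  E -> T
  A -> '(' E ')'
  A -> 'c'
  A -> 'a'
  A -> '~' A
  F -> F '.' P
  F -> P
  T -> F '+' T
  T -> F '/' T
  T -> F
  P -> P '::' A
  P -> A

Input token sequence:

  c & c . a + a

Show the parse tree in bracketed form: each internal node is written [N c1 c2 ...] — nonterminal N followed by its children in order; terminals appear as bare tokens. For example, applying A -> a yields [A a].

[E [E [T [F [P [A c]]]]] & [T [F [F [P [A c]]] . [P [A a]]] + [T [F [P [A a]]]]]]

E
E & T
T & T
F & T
P & T
A & T
c & T
c & F + T
c & F . P + T
c & P . P + T
c & A . P + T
c & c . P + T
c & c . A + T
c & c . a + T
c & c . a + F
c & c . a + P
c & c . a + A
c & c . a + a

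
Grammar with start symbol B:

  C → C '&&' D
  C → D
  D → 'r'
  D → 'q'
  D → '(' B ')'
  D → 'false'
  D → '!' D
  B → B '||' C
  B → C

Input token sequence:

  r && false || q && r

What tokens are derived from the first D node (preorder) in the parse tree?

[B [B [C [C [D r]] && [D false]]] || [C [C [D q]] && [D r]]]

r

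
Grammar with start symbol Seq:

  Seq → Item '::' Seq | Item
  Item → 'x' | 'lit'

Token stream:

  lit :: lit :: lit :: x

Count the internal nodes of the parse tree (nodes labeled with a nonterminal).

[Seq [Item lit] :: [Seq [Item lit] :: [Seq [Item lit] :: [Seq [Item x]]]]]

8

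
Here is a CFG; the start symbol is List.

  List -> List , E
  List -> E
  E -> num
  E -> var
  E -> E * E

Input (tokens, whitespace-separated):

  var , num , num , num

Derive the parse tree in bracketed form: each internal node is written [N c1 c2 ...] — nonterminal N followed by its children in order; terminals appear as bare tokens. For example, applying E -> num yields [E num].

[List [List [List [List [E var]] , [E num]] , [E num]] , [E num]]

List
List , E
List , E , E
List , E , E , E
E , E , E , E
var , E , E , E
var , num , E , E
var , num , num , E
var , num , num , num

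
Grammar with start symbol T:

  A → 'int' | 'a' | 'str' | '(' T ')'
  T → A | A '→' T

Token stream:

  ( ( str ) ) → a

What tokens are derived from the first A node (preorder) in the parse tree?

[T [A ( [T [A ( [T [A str]] )]] )] → [T [A a]]]

( ( str ) )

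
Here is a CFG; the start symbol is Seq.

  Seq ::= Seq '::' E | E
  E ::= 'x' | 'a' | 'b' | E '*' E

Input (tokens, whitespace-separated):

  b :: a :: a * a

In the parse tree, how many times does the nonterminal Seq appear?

[Seq [Seq [Seq [E b]] :: [E a]] :: [E [E a] * [E a]]]

3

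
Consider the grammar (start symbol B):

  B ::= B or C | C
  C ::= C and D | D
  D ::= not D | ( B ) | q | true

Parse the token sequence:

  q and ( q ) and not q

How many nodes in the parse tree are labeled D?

5

[B [C [C [C [D q]] and [D ( [B [C [D q]]] )]] and [D not [D q]]]]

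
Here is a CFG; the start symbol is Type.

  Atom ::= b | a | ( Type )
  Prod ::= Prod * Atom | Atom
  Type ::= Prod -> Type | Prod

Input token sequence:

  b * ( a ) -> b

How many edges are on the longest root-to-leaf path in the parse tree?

[Type [Prod [Prod [Atom b]] * [Atom ( [Type [Prod [Atom a]]] )]] -> [Type [Prod [Atom b]]]]

6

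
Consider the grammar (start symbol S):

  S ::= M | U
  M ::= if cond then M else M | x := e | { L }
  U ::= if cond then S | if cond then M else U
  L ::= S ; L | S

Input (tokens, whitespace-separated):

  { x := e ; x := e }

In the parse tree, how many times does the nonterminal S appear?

3

[S [M { [L [S [M x := e]] ; [L [S [M x := e]]]] }]]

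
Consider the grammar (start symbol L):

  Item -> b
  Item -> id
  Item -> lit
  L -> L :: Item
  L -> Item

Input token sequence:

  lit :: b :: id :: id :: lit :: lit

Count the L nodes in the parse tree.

6

[L [L [L [L [L [L [Item lit]] :: [Item b]] :: [Item id]] :: [Item id]] :: [Item lit]] :: [Item lit]]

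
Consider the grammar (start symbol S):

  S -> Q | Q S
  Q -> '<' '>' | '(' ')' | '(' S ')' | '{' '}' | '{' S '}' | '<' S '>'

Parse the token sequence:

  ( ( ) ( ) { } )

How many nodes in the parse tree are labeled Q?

4

[S [Q ( [S [Q ( )] [S [Q ( )] [S [Q { }]]]] )]]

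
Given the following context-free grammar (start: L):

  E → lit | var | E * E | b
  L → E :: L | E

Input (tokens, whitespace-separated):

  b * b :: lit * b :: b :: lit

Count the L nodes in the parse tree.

[L [E [E b] * [E b]] :: [L [E [E lit] * [E b]] :: [L [E b] :: [L [E lit]]]]]

4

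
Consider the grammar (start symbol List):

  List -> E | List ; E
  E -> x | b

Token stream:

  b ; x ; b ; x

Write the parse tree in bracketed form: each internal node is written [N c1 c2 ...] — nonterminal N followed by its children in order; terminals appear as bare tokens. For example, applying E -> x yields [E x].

List
List ; E
List ; E ; E
List ; E ; E ; E
E ; E ; E ; E
b ; E ; E ; E
b ; x ; E ; E
b ; x ; b ; E
b ; x ; b ; x

[List [List [List [List [E b]] ; [E x]] ; [E b]] ; [E x]]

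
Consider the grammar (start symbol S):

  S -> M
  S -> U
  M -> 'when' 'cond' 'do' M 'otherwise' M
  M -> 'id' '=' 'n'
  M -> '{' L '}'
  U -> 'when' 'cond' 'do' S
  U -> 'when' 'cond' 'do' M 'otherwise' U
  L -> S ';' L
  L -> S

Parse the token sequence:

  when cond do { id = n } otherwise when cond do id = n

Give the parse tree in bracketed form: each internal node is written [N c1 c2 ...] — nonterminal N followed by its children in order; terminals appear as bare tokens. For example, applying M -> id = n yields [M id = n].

[S [U when cond do [M { [L [S [M id = n]]] }] otherwise [U when cond do [S [M id = n]]]]]

S
U
when cond do M otherwise U
when cond do { L } otherwise U
when cond do { S } otherwise U
when cond do { M } otherwise U
when cond do { id = n } otherwise U
when cond do { id = n } otherwise when cond do S
when cond do { id = n } otherwise when cond do M
when cond do { id = n } otherwise when cond do id = n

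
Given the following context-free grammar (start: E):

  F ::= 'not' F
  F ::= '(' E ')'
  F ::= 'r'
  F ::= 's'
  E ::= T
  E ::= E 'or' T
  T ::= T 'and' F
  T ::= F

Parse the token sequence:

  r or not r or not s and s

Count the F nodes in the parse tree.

[E [E [E [T [F r]]] or [T [F not [F r]]]] or [T [T [F not [F s]]] and [F s]]]

6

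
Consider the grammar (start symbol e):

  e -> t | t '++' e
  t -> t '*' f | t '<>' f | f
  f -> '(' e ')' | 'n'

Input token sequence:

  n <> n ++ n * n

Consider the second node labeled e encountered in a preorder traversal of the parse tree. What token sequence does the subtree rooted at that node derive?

[e [t [t [f n]] <> [f n]] ++ [e [t [t [f n]] * [f n]]]]

n * n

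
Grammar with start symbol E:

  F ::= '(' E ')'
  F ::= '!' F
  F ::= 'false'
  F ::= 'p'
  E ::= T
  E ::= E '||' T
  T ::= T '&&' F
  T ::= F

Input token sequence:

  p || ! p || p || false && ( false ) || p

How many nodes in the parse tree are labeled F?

[E [E [E [E [E [T [F p]]] || [T [F ! [F p]]]] || [T [F p]]] || [T [T [F false]] && [F ( [E [T [F false]]] )]]] || [T [F p]]]

8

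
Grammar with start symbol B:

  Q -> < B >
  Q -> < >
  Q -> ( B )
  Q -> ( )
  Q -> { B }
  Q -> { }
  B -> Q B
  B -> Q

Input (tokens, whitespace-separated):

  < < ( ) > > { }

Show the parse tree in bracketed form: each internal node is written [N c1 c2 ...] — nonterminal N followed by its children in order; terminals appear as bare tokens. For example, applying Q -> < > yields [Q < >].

[B [Q < [B [Q < [B [Q ( )]] >]] >] [B [Q { }]]]

B
Q B
< B > B
< Q > B
< < B > > B
< < Q > > B
< < ( ) > > B
< < ( ) > > Q
< < ( ) > > { }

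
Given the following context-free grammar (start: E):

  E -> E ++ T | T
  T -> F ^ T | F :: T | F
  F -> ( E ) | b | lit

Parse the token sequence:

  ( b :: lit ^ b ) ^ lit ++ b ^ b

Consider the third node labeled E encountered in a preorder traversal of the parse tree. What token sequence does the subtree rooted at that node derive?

[E [E [T [F ( [E [T [F b] :: [T [F lit] ^ [T [F b]]]]] )] ^ [T [F lit]]]] ++ [T [F b] ^ [T [F b]]]]

b :: lit ^ b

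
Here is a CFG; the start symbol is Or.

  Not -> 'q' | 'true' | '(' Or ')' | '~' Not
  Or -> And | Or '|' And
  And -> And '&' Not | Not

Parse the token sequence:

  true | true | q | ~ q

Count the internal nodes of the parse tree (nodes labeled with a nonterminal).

[Or [Or [Or [Or [And [Not true]]] | [And [Not true]]] | [And [Not q]]] | [And [Not ~ [Not q]]]]

13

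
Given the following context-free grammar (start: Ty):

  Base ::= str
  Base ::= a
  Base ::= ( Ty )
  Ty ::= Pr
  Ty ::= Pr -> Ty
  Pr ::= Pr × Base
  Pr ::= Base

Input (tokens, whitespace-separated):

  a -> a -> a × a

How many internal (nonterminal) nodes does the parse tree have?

[Ty [Pr [Base a]] -> [Ty [Pr [Base a]] -> [Ty [Pr [Pr [Base a]] × [Base a]]]]]

11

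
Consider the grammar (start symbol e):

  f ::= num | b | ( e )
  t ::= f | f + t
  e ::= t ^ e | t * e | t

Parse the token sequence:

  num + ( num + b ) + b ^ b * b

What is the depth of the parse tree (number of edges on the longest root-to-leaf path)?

[e [t [f num] + [t [f ( [e [t [f num] + [t [f b]]]] )] + [t [f b]]]] ^ [e [t [f b]] * [e [t [f b]]]]]

8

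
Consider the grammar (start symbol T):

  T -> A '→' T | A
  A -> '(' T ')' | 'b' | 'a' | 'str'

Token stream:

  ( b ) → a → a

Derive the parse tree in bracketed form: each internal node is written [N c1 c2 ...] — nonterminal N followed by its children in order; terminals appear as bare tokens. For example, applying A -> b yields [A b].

[T [A ( [T [A b]] )] → [T [A a] → [T [A a]]]]

T
A → T
( T ) → T
( A ) → T
( b ) → T
( b ) → A → T
( b ) → a → T
( b ) → a → A
( b ) → a → a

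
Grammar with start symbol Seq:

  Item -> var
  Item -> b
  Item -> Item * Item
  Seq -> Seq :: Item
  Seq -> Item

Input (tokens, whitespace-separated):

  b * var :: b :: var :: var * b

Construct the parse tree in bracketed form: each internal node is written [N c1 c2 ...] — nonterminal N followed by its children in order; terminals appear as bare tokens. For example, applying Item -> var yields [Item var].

[Seq [Seq [Seq [Seq [Item [Item b] * [Item var]]] :: [Item b]] :: [Item var]] :: [Item [Item var] * [Item b]]]

Seq
Seq :: Item
Seq :: Item :: Item
Seq :: Item :: Item :: Item
Item :: Item :: Item :: Item
Item * Item :: Item :: Item :: Item
b * Item :: Item :: Item :: Item
b * var :: Item :: Item :: Item
b * var :: b :: Item :: Item
b * var :: b :: var :: Item
b * var :: b :: var :: Item * Item
b * var :: b :: var :: var * Item
b * var :: b :: var :: var * b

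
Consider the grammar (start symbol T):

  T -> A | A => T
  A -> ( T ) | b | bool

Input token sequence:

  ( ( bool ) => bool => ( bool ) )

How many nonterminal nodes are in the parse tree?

[T [A ( [T [A ( [T [A bool]] )] => [T [A bool] => [T [A ( [T [A bool]] )]]]] )]]

12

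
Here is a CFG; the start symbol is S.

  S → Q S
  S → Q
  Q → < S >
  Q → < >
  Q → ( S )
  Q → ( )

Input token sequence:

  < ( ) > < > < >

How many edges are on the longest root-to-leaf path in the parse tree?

4

[S [Q < [S [Q ( )]] >] [S [Q < >] [S [Q < >]]]]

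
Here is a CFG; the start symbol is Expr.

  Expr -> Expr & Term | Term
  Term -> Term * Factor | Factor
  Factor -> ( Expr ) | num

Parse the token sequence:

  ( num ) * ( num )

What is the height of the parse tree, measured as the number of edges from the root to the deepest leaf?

7

[Expr [Term [Term [Factor ( [Expr [Term [Factor num]]] )]] * [Factor ( [Expr [Term [Factor num]]] )]]]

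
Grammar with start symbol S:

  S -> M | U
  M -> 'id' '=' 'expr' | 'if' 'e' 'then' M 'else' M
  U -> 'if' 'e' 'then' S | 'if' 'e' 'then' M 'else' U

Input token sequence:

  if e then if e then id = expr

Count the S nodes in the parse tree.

[S [U if e then [S [U if e then [S [M id = expr]]]]]]

3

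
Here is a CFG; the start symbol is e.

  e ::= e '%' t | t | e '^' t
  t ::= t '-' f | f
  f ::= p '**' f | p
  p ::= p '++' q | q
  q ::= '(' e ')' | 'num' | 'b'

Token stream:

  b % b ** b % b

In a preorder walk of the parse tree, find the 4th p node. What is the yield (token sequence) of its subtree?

[e [e [e [t [f [p [q b]]]]] % [t [f [p [q b]] ** [f [p [q b]]]]]] % [t [f [p [q b]]]]]

b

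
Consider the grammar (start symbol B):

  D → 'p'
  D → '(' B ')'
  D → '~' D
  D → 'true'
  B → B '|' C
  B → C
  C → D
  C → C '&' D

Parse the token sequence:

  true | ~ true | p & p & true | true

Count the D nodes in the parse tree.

7

[B [B [B [B [C [D true]]] | [C [D ~ [D true]]]] | [C [C [C [D p]] & [D p]] & [D true]]] | [C [D true]]]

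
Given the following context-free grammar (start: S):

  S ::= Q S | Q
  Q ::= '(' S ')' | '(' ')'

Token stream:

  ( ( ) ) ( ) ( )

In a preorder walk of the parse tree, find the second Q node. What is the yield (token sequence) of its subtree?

( )

[S [Q ( [S [Q ( )]] )] [S [Q ( )] [S [Q ( )]]]]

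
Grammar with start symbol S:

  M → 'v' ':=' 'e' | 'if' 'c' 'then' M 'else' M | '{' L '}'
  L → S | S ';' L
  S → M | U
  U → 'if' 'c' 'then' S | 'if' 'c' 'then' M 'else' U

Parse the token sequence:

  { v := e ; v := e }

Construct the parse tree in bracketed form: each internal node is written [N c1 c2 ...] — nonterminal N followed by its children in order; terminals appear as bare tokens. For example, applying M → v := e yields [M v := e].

[S [M { [L [S [M v := e]] ; [L [S [M v := e]]]] }]]

S
M
{ L }
{ S ; L }
{ M ; L }
{ v := e ; L }
{ v := e ; S }
{ v := e ; M }
{ v := e ; v := e }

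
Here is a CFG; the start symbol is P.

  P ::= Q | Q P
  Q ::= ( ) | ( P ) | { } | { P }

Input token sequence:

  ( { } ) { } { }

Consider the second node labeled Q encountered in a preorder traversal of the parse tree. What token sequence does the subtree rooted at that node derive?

{ }

[P [Q ( [P [Q { }]] )] [P [Q { }] [P [Q { }]]]]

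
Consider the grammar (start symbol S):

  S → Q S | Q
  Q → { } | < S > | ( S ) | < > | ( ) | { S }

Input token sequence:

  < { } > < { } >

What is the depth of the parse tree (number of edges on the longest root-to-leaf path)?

5

[S [Q < [S [Q { }]] >] [S [Q < [S [Q { }]] >]]]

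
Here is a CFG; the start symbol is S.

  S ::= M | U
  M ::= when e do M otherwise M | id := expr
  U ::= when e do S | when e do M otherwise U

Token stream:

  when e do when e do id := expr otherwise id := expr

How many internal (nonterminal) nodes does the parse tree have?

[S [U when e do [S [M when e do [M id := expr] otherwise [M id := expr]]]]]

6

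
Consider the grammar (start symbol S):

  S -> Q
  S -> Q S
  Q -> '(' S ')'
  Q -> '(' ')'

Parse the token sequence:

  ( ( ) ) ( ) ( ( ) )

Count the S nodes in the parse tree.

[S [Q ( [S [Q ( )]] )] [S [Q ( )] [S [Q ( [S [Q ( )]] )]]]]

5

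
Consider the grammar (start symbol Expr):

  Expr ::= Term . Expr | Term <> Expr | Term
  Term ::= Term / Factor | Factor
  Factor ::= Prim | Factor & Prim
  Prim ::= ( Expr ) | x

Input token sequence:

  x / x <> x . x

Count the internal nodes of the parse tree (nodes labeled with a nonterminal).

[Expr [Term [Term [Factor [Prim x]]] / [Factor [Prim x]]] <> [Expr [Term [Factor [Prim x]]] . [Expr [Term [Factor [Prim x]]]]]]

15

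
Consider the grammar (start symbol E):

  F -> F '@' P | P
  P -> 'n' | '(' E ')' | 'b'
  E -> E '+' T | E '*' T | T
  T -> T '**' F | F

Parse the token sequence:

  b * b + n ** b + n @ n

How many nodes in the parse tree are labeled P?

[E [E [E [E [T [F [P b]]]] * [T [F [P b]]]] + [T [T [F [P n]]] ** [F [P b]]]] + [T [F [F [P n]] @ [P n]]]]

6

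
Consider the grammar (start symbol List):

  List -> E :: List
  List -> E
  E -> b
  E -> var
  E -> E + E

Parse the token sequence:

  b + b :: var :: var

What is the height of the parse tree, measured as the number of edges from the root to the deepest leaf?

[List [E [E b] + [E b]] :: [List [E var] :: [List [E var]]]]

4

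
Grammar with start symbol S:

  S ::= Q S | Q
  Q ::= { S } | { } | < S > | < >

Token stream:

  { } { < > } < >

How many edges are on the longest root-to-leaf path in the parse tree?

5

[S [Q { }] [S [Q { [S [Q < >]] }] [S [Q < >]]]]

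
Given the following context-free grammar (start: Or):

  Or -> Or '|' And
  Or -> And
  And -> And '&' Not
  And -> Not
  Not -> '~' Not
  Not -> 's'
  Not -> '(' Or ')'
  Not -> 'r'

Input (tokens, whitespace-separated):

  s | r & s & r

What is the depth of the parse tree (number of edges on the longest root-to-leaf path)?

[Or [Or [And [Not s]]] | [And [And [And [Not r]] & [Not s]] & [Not r]]]

5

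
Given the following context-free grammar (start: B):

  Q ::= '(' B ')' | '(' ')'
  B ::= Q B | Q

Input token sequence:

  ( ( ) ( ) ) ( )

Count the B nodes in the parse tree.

4

[B [Q ( [B [Q ( )] [B [Q ( )]]] )] [B [Q ( )]]]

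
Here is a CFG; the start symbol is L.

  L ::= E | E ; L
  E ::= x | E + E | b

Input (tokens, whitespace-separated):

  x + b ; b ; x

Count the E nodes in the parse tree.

[L [E [E x] + [E b]] ; [L [E b] ; [L [E x]]]]

5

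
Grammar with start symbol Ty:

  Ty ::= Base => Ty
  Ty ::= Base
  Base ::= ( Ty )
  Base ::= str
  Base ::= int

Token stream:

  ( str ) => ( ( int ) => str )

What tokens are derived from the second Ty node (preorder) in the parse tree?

[Ty [Base ( [Ty [Base str]] )] => [Ty [Base ( [Ty [Base ( [Ty [Base int]] )] => [Ty [Base str]]] )]]]

str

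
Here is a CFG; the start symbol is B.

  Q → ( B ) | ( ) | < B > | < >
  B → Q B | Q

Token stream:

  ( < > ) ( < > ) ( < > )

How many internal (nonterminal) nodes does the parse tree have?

[B [Q ( [B [Q < >]] )] [B [Q ( [B [Q < >]] )] [B [Q ( [B [Q < >]] )]]]]

12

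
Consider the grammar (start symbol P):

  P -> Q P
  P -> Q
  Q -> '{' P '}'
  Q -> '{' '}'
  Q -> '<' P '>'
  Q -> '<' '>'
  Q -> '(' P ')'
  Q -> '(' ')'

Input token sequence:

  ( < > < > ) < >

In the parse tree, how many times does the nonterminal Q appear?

4

[P [Q ( [P [Q < >] [P [Q < >]]] )] [P [Q < >]]]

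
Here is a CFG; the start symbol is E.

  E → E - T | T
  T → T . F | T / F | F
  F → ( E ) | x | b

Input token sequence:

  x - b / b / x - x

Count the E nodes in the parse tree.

3

[E [E [E [T [F x]]] - [T [T [T [F b]] / [F b]] / [F x]]] - [T [F x]]]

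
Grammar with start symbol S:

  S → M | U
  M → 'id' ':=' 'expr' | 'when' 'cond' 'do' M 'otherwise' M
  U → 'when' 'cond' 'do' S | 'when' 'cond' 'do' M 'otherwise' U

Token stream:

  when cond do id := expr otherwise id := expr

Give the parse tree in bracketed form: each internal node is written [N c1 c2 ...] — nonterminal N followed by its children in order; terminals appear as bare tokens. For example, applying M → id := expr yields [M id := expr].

[S [M when cond do [M id := expr] otherwise [M id := expr]]]

S
M
when cond do M otherwise M
when cond do id := expr otherwise M
when cond do id := expr otherwise id := expr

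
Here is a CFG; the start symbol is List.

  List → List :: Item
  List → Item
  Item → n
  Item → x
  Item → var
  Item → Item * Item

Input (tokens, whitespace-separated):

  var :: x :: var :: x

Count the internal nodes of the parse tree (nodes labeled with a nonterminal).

8

[List [List [List [List [Item var]] :: [Item x]] :: [Item var]] :: [Item x]]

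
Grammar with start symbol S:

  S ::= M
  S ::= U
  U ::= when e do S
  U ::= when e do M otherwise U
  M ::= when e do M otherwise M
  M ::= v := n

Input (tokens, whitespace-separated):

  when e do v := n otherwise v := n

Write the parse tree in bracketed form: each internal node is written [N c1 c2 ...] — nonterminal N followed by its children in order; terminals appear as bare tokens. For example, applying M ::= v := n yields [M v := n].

[S [M when e do [M v := n] otherwise [M v := n]]]

S
M
when e do M otherwise M
when e do v := n otherwise M
when e do v := n otherwise v := n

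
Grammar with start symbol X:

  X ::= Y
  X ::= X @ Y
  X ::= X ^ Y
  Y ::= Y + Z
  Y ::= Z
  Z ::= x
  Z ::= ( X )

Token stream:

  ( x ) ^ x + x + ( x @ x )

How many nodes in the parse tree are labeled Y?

[X [X [Y [Z ( [X [Y [Z x]]] )]]] ^ [Y [Y [Y [Z x]] + [Z x]] + [Z ( [X [X [Y [Z x]]] @ [Y [Z x]]] )]]]

7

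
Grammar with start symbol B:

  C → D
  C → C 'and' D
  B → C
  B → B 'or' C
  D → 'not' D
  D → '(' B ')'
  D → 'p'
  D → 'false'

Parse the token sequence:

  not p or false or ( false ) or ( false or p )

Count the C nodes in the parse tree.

[B [B [B [B [C [D not [D p]]]] or [C [D false]]] or [C [D ( [B [C [D false]]] )]]] or [C [D ( [B [B [C [D false]]] or [C [D p]]] )]]]

7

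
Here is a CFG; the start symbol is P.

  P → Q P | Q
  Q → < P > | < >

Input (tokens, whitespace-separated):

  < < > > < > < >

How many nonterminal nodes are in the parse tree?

[P [Q < [P [Q < >]] >] [P [Q < >] [P [Q < >]]]]

8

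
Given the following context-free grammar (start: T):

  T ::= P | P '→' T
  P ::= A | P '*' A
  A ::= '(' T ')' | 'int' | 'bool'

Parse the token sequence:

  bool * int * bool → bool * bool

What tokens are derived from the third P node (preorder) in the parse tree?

bool

[T [P [P [P [A bool]] * [A int]] * [A bool]] → [T [P [P [A bool]] * [A bool]]]]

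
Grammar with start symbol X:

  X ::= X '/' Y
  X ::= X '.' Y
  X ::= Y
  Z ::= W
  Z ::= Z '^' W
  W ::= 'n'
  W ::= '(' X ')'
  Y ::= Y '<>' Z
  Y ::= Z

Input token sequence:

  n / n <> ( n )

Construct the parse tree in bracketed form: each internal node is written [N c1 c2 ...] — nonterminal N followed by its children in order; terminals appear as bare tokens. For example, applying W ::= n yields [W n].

[X [X [Y [Z [W n]]]] / [Y [Y [Z [W n]]] <> [Z [W ( [X [Y [Z [W n]]]] )]]]]

X
X / Y
Y / Y
Z / Y
W / Y
n / Y
n / Y <> Z
n / Z <> Z
n / W <> Z
n / n <> Z
n / n <> W
n / n <> ( X )
n / n <> ( Y )
n / n <> ( Z )
n / n <> ( W )
n / n <> ( n )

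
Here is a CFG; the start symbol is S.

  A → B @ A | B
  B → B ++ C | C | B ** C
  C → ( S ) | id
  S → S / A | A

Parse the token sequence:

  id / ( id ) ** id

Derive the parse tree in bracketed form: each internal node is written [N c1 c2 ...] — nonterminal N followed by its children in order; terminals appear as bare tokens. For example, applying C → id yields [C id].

S
S / A
A / A
B / A
C / A
id / A
id / B
id / B ** C
id / C ** C
id / ( S ) ** C
id / ( A ) ** C
id / ( B ) ** C
id / ( C ) ** C
id / ( id ) ** C
id / ( id ) ** id

[S [S [A [B [C id]]]] / [A [B [B [C ( [S [A [B [C id]]]] )]] ** [C id]]]]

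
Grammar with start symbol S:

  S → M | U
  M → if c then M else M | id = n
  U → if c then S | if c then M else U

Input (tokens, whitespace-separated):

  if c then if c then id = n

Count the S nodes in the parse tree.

[S [U if c then [S [U if c then [S [M id = n]]]]]]

3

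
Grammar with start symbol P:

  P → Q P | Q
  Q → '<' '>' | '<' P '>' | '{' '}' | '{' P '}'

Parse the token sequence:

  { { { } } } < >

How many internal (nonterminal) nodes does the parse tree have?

8

[P [Q { [P [Q { [P [Q { }]] }]] }] [P [Q < >]]]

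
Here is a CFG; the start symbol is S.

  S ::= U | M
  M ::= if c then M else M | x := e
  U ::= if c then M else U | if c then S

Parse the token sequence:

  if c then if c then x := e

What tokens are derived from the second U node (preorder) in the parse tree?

[S [U if c then [S [U if c then [S [M x := e]]]]]]

if c then x := e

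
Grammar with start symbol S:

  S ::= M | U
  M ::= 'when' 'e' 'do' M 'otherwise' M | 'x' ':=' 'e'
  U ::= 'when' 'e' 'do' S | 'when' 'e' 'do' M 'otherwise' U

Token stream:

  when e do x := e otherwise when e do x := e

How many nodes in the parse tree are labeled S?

[S [U when e do [M x := e] otherwise [U when e do [S [M x := e]]]]]

2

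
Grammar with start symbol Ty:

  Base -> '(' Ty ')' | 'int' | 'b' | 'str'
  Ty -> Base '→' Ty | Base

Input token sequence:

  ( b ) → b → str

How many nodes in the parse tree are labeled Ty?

[Ty [Base ( [Ty [Base b]] )] → [Ty [Base b] → [Ty [Base str]]]]

4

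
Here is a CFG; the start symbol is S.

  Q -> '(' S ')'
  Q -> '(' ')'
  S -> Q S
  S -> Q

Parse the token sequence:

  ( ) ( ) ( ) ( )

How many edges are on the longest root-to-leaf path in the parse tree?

5

[S [Q ( )] [S [Q ( )] [S [Q ( )] [S [Q ( )]]]]]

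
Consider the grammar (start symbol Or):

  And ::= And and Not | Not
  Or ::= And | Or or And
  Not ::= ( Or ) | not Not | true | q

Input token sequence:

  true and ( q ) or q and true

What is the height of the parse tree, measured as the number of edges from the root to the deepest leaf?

7

[Or [Or [And [And [Not true]] and [Not ( [Or [And [Not q]]] )]]] or [And [And [Not q]] and [Not true]]]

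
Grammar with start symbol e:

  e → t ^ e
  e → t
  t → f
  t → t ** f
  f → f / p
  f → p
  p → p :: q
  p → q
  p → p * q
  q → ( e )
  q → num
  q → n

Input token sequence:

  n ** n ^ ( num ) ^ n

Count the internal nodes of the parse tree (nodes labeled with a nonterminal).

24

[e [t [t [f [p [q n]]]] ** [f [p [q n]]]] ^ [e [t [f [p [q ( [e [t [f [p [q num]]]]] )]]]] ^ [e [t [f [p [q n]]]]]]]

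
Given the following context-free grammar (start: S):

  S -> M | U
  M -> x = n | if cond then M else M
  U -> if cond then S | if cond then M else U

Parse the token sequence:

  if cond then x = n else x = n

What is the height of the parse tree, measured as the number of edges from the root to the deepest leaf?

3

[S [M if cond then [M x = n] else [M x = n]]]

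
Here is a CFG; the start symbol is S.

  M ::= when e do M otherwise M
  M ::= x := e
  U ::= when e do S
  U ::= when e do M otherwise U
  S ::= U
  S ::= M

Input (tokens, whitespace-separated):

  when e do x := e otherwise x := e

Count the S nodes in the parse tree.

[S [M when e do [M x := e] otherwise [M x := e]]]

1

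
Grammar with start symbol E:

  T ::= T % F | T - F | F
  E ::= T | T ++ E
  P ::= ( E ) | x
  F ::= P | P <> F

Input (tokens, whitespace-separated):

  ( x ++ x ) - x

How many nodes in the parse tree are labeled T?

[E [T [T [F [P ( [E [T [F [P x]]] ++ [E [T [F [P x]]]]] )]]] - [F [P x]]]]

4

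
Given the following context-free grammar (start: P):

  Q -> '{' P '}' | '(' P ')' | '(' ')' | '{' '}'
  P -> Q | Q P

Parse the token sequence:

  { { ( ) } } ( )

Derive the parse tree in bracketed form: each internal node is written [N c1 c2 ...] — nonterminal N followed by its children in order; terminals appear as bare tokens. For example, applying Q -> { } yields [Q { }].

P
Q P
{ P } P
{ Q } P
{ { P } } P
{ { Q } } P
{ { ( ) } } P
{ { ( ) } } Q
{ { ( ) } } ( )

[P [Q { [P [Q { [P [Q ( )]] }]] }] [P [Q ( )]]]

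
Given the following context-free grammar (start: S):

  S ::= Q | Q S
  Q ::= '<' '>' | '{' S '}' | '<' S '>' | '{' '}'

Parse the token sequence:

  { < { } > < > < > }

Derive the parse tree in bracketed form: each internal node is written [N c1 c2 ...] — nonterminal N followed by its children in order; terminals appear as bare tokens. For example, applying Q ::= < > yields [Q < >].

S
Q
{ S }
{ Q S }
{ < S > S }
{ < Q > S }
{ < { } > S }
{ < { } > Q S }
{ < { } > < > S }
{ < { } > < > Q }
{ < { } > < > < > }

[S [Q { [S [Q < [S [Q { }]] >] [S [Q < >] [S [Q < >]]]] }]]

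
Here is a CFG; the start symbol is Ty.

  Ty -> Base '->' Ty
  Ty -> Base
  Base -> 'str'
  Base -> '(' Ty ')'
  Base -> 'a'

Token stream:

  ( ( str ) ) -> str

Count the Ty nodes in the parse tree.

4

[Ty [Base ( [Ty [Base ( [Ty [Base str]] )]] )] -> [Ty [Base str]]]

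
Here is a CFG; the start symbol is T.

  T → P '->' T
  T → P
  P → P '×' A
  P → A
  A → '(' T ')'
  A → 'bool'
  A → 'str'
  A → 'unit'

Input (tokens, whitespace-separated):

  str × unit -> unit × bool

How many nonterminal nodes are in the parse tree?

[T [P [P [A str]] × [A unit]] -> [T [P [P [A unit]] × [A bool]]]]

10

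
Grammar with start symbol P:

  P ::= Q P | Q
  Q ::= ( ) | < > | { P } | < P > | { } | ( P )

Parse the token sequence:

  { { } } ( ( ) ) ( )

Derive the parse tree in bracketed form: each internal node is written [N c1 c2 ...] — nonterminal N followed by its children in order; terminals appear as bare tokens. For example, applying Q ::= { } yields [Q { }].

[P [Q { [P [Q { }]] }] [P [Q ( [P [Q ( )]] )] [P [Q ( )]]]]

P
Q P
{ P } P
{ Q } P
{ { } } P
{ { } } Q P
{ { } } ( P ) P
{ { } } ( Q ) P
{ { } } ( ( ) ) P
{ { } } ( ( ) ) Q
{ { } } ( ( ) ) ( )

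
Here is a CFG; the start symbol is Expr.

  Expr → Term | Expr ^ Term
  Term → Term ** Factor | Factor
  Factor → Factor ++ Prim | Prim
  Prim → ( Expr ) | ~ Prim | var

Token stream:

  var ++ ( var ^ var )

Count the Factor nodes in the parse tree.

[Expr [Term [Factor [Factor [Prim var]] ++ [Prim ( [Expr [Expr [Term [Factor [Prim var]]]] ^ [Term [Factor [Prim var]]]] )]]]]

4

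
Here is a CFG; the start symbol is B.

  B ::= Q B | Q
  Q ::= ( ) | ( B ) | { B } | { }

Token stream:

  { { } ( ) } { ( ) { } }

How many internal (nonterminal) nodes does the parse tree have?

12

[B [Q { [B [Q { }] [B [Q ( )]]] }] [B [Q { [B [Q ( )] [B [Q { }]]] }]]]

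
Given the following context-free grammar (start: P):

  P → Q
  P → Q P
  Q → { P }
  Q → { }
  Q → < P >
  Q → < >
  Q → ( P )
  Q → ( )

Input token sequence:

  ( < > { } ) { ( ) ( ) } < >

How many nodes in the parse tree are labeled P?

7

[P [Q ( [P [Q < >] [P [Q { }]]] )] [P [Q { [P [Q ( )] [P [Q ( )]]] }] [P [Q < >]]]]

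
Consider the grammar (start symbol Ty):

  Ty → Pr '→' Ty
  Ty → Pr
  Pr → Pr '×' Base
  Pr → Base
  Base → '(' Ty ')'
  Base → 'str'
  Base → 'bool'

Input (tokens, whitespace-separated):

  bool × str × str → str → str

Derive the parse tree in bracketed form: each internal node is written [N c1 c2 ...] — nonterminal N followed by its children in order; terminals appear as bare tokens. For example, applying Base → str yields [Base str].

[Ty [Pr [Pr [Pr [Base bool]] × [Base str]] × [Base str]] → [Ty [Pr [Base str]] → [Ty [Pr [Base str]]]]]

Ty
Pr → Ty
Pr × Base → Ty
Pr × Base × Base → Ty
Base × Base × Base → Ty
bool × Base × Base → Ty
bool × str × Base → Ty
bool × str × str → Ty
bool × str × str → Pr → Ty
bool × str × str → Base → Ty
bool × str × str → str → Ty
bool × str × str → str → Pr
bool × str × str → str → Base
bool × str × str → str → str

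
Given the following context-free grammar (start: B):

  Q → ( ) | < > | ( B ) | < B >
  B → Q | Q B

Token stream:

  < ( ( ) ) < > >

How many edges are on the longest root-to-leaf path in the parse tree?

[B [Q < [B [Q ( [B [Q ( )]] )] [B [Q < >]]] >]]

6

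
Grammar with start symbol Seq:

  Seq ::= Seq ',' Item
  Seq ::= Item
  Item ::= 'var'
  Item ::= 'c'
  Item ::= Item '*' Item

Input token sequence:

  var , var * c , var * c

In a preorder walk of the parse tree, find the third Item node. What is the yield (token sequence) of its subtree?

[Seq [Seq [Seq [Item var]] , [Item [Item var] * [Item c]]] , [Item [Item var] * [Item c]]]

var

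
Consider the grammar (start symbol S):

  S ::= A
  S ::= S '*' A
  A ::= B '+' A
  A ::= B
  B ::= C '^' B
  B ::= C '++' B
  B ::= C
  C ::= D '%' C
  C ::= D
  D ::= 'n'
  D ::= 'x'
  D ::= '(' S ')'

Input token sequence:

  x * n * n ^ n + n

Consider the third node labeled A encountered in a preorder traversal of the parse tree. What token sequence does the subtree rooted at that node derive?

[S [S [S [A [B [C [D x]]]]] * [A [B [C [D n]]]]] * [A [B [C [D n]] ^ [B [C [D n]]]] + [A [B [C [D n]]]]]]

n ^ n + n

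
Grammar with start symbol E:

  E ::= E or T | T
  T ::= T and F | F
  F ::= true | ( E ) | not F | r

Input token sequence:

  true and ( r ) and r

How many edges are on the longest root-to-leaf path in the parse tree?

7

[E [T [T [T [F true]] and [F ( [E [T [F r]]] )]] and [F r]]]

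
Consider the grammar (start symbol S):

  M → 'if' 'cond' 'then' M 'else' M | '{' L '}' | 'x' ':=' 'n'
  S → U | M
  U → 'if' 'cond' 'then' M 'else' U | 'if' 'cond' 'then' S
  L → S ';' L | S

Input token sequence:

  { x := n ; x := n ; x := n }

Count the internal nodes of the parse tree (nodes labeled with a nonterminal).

11

[S [M { [L [S [M x := n]] ; [L [S [M x := n]] ; [L [S [M x := n]]]]] }]]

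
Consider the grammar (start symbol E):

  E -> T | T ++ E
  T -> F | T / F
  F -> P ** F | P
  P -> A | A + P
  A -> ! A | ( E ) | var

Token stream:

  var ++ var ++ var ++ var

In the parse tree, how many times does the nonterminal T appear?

4

[E [T [F [P [A var]]]] ++ [E [T [F [P [A var]]]] ++ [E [T [F [P [A var]]]] ++ [E [T [F [P [A var]]]]]]]]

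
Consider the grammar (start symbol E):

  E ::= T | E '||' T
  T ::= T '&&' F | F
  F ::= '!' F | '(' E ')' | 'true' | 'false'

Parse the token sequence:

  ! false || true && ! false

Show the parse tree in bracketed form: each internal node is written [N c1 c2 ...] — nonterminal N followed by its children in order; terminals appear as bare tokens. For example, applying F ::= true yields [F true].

[E [E [T [F ! [F false]]]] || [T [T [F true]] && [F ! [F false]]]]

E
E || T
T || T
F || T
! F || T
! false || T
! false || T && F
! false || F && F
! false || true && F
! false || true && ! F
! false || true && ! false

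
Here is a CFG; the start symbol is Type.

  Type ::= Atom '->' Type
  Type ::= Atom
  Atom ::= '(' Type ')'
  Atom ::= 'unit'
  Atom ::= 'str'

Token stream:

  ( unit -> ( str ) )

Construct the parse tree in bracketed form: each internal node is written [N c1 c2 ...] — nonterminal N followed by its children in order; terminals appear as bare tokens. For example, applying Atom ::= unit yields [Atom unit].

[Type [Atom ( [Type [Atom unit] -> [Type [Atom ( [Type [Atom str]] )]]] )]]

Type
Atom
( Type )
( Atom -> Type )
( unit -> Type )
( unit -> Atom )
( unit -> ( Type ) )
( unit -> ( Atom ) )
( unit -> ( str ) )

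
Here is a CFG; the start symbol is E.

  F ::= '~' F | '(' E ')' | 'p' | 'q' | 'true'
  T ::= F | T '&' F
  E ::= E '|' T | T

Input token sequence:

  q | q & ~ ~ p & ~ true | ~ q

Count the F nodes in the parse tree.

9

[E [E [E [T [F q]]] | [T [T [T [F q]] & [F ~ [F ~ [F p]]]] & [F ~ [F true]]]] | [T [F ~ [F q]]]]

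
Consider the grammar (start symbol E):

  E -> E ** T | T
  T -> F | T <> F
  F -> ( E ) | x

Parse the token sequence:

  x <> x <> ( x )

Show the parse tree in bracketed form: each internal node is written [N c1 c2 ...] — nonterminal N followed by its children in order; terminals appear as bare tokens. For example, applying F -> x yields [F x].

E
T
T <> F
T <> F <> F
F <> F <> F
x <> F <> F
x <> x <> F
x <> x <> ( E )
x <> x <> ( T )
x <> x <> ( F )
x <> x <> ( x )

[E [T [T [T [F x]] <> [F x]] <> [F ( [E [T [F x]]] )]]]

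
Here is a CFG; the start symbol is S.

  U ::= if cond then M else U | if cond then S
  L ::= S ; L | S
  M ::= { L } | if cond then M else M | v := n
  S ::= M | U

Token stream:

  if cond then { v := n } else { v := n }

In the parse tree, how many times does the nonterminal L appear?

[S [M if cond then [M { [L [S [M v := n]]] }] else [M { [L [S [M v := n]]] }]]]

2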